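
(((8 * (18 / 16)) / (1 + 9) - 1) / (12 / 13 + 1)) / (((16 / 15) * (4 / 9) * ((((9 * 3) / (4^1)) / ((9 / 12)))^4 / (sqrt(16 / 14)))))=-13 * sqrt(14) / 2721600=-0.00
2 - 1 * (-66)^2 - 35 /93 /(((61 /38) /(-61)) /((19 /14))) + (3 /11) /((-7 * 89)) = -2762561080 /637329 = -4334.59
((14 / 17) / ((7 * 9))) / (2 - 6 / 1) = -1 / 306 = -0.00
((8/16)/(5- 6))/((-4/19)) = 19/8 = 2.38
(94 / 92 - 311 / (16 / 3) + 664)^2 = 49849046361 / 135424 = 368096.10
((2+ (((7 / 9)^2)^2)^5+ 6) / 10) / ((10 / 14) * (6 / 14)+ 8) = 4769714680998899078041 / 49481698418361700220070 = 0.10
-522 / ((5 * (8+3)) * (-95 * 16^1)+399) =18 / 2869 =0.01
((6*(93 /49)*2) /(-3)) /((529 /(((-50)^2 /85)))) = -186000 /440657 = -0.42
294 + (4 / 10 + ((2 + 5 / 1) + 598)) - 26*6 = 3717 / 5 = 743.40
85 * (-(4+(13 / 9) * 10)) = -14110 / 9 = -1567.78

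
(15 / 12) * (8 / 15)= 2 / 3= 0.67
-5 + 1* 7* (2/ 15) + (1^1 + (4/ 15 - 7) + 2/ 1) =-39/ 5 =-7.80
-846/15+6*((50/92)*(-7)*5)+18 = -17541/115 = -152.53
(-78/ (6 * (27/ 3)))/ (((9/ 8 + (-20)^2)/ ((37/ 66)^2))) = -35594/ 31451409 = -0.00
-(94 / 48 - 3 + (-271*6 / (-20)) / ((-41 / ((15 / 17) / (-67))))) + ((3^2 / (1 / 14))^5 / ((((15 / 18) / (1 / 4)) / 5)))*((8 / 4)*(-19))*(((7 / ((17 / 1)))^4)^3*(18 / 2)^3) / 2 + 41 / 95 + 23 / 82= -57199877731174557891080142050627 / 3649056291327949904760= -15675252219.90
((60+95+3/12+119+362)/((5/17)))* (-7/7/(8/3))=-25959/32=-811.22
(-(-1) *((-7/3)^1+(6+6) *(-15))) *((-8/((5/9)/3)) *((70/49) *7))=78768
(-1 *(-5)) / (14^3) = 5 / 2744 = 0.00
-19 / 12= -1.58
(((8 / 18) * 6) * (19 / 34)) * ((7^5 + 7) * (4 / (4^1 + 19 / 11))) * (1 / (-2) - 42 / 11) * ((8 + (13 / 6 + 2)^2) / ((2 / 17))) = -3958411930 / 243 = -16289761.03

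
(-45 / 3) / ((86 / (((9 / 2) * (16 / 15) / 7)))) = -36 / 301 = -0.12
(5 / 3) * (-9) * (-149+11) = 2070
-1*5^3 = -125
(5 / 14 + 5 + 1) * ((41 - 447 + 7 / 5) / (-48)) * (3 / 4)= 25721 / 640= 40.19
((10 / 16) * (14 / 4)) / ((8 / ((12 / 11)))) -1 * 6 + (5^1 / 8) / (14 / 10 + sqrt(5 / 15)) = -110877 / 21472 -125 * sqrt(3) / 976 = -5.39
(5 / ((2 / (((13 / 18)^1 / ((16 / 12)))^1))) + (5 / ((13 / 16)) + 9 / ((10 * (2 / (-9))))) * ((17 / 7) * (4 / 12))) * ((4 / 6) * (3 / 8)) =22257 / 29120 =0.76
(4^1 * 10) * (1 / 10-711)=-28436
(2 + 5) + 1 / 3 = 22 / 3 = 7.33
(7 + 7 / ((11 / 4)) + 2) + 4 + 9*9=1062 / 11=96.55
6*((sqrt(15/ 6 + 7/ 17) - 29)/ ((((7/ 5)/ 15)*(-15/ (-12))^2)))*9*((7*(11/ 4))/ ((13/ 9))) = -1860408/ 13 + 96228*sqrt(374)/ 221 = -134687.67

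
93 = 93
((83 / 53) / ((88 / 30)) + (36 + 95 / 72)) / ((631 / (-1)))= -1588931 / 26486856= -0.06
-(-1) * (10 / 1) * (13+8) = 210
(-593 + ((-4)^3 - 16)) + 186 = -487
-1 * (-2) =2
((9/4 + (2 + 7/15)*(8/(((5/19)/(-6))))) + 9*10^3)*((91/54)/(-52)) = -5986631/21600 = -277.16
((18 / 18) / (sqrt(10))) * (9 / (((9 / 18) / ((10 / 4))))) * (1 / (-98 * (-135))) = sqrt(10) / 2940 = 0.00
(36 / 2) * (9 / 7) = 162 / 7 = 23.14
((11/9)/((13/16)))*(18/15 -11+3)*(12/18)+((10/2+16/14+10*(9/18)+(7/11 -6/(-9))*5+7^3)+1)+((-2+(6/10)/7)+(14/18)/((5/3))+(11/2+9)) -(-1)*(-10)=19345441/54054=357.89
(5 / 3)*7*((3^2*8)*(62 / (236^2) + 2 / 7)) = 838695 / 3481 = 240.94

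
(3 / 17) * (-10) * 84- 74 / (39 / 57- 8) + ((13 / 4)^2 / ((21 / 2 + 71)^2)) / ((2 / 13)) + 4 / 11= -761029115091 / 5524864136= -137.75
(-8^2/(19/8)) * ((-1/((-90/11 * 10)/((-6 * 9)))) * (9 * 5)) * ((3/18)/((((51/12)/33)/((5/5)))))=1035.73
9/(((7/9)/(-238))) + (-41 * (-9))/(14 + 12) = -71235/26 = -2739.81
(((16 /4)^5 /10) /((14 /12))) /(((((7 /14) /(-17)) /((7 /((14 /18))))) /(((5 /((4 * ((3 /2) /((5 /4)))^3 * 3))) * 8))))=-1088000 /21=-51809.52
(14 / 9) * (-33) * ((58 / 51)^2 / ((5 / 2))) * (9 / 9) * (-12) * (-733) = -3037880384 / 13005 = -233593.26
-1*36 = -36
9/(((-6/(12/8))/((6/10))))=-1.35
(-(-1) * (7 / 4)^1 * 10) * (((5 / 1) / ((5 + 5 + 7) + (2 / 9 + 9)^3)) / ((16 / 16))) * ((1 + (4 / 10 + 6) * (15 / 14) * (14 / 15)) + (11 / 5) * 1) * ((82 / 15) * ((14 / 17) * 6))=28.31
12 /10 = 6 /5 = 1.20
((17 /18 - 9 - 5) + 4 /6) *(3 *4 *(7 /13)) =-3122 /39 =-80.05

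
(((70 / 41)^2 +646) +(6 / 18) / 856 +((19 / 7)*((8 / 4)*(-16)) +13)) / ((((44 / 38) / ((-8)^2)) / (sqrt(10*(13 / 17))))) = 1320645175732*sqrt(2210) / 706337709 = 87896.16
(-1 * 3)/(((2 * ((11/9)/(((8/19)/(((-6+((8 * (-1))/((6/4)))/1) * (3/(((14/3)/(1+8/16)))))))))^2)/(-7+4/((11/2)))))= 1298304/138861899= 0.01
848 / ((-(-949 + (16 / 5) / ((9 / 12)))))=0.90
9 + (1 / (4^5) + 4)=13313 / 1024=13.00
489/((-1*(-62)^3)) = 489/238328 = 0.00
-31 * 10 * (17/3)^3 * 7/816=-313565/648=-483.90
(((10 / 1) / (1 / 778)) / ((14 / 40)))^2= 24211360000 / 49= 494109387.76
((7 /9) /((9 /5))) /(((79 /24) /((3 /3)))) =0.13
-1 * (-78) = 78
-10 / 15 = -2 / 3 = -0.67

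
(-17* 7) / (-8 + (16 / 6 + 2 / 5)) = 1785 / 74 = 24.12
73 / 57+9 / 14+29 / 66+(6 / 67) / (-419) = 97039583 / 41070799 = 2.36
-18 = -18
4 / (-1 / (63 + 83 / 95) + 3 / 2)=24272 / 9007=2.69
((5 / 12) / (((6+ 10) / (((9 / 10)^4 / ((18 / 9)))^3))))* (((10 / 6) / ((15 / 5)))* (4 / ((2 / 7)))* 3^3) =1977006755367 / 10240000000000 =0.19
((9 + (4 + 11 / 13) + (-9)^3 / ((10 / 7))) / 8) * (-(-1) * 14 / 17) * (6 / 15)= -451773 / 22100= -20.44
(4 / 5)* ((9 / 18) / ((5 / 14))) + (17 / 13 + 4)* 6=10714 / 325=32.97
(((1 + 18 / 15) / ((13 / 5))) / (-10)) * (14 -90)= 418 / 65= 6.43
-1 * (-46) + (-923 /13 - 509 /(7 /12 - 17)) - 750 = -146567 /197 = -743.99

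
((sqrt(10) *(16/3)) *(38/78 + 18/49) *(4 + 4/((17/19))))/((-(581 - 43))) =-209024 *sqrt(10)/2913001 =-0.23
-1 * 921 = -921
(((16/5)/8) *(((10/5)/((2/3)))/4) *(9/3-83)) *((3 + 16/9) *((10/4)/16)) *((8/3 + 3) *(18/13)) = -3655/26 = -140.58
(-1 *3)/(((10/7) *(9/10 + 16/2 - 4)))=-3/7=-0.43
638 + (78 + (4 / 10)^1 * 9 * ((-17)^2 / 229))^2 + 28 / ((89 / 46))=871125336566 / 116681225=7465.86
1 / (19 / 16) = 16 / 19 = 0.84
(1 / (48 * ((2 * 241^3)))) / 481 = 1 / 646349529696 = 0.00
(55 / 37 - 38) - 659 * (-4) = 96181 / 37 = 2599.49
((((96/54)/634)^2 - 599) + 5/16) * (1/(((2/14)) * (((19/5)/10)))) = -13644629877725/1237220568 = -11028.45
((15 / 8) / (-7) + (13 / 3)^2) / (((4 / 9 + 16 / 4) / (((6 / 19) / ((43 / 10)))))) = 1473 / 4816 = 0.31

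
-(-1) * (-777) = -777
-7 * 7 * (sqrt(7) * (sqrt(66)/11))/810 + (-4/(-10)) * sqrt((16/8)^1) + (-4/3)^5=-1024/243-49 * sqrt(462)/8910 + 2 * sqrt(2)/5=-3.77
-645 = -645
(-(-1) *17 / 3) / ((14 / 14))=17 / 3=5.67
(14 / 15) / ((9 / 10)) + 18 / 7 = 682 / 189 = 3.61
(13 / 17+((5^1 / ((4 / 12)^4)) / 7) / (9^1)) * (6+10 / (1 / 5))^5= 67346628608 / 17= 3961566388.71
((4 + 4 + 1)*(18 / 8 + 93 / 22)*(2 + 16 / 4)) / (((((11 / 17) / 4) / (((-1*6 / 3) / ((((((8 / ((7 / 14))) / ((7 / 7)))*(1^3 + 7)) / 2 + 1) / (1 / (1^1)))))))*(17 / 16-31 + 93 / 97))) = 162419904 / 70745675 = 2.30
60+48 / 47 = 2868 / 47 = 61.02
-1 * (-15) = 15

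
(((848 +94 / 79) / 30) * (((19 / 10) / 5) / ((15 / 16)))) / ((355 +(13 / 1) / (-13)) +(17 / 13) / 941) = 364739128 / 11253599375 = 0.03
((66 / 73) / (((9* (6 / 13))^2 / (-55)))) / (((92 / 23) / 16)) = -11.53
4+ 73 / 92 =4.79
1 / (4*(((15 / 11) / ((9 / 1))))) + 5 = 133 / 20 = 6.65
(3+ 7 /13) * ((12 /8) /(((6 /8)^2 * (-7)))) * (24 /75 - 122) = 28704 /175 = 164.02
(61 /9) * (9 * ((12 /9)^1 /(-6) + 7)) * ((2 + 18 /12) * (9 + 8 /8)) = 130235 /9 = 14470.56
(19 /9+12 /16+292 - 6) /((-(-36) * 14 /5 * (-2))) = -51995 /36288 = -1.43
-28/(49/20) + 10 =-10/7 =-1.43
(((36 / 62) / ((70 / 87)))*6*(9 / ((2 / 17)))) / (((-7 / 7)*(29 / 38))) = -470934 / 1085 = -434.04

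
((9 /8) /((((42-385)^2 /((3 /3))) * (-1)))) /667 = -9 /627775064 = -0.00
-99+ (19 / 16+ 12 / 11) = -17023 / 176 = -96.72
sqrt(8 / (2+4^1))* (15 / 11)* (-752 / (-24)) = 940* sqrt(3) / 33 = 49.34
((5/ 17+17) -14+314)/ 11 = 5394/ 187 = 28.84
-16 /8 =-2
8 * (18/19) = 144/19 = 7.58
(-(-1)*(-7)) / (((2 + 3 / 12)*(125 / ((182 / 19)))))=-5096 / 21375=-0.24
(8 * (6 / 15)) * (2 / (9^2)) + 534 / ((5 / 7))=747.68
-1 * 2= -2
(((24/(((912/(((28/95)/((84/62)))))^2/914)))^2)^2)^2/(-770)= -1383938215451140817197352119533663674079286081/180932285412374947541814168752622577166970637790210615700000000000000000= -0.00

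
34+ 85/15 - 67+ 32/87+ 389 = 10499/29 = 362.03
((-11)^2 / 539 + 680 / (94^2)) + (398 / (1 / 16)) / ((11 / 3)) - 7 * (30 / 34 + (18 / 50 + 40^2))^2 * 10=-7719698004519636501 / 43012267375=-179476658.07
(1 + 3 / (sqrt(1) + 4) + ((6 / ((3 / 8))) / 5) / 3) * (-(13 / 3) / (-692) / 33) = 26 / 51381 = 0.00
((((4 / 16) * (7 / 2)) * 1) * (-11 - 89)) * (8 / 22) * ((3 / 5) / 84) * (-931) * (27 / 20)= 25137 / 88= 285.65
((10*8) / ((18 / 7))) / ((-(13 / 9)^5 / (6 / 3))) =-3674160 / 371293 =-9.90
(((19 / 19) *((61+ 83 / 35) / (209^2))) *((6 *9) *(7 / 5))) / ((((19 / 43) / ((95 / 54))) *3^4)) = 95374 / 17690805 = 0.01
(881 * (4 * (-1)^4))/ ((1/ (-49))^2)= 8461124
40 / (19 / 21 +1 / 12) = 3360 / 83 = 40.48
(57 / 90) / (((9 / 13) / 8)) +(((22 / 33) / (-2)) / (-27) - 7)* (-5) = 17114 / 405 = 42.26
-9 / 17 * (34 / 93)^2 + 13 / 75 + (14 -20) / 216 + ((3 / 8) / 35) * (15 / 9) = 1121899 / 12108600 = 0.09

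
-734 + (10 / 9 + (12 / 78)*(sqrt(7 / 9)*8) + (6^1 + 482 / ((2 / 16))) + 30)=16*sqrt(7) / 39 + 28432 / 9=3160.20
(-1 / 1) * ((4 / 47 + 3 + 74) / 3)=-3623 / 141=-25.70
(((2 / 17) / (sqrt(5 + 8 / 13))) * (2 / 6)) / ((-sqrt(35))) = -2 * sqrt(33215) / 130305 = -0.00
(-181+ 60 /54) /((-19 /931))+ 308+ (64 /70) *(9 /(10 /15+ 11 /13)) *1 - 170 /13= 2202209729 /241605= 9114.92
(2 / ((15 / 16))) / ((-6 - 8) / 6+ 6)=32 / 55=0.58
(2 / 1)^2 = 4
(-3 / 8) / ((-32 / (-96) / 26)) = -29.25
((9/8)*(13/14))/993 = 39/37072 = 0.00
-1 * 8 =-8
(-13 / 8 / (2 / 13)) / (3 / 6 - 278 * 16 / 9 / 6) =0.13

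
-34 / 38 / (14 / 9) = -153 / 266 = -0.58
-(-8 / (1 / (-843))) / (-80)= 843 / 10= 84.30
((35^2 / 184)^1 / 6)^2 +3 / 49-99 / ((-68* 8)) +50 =52260631529 / 1015273728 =51.47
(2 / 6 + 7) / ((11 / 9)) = 6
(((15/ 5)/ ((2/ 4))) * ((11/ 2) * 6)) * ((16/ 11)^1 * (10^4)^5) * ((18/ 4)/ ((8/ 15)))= 243000000000000000000000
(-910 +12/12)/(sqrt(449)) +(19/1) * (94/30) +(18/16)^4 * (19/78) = 95724223/1597440 - 909 * sqrt(449)/449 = 17.03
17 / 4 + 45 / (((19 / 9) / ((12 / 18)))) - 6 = 947 / 76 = 12.46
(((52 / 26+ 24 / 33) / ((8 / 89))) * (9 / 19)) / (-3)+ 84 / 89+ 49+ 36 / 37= 46.13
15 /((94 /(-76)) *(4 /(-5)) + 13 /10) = 190 /29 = 6.55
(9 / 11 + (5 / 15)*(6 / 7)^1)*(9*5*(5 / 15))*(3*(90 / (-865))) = -5.17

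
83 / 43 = 1.93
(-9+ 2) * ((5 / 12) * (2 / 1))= -35 / 6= -5.83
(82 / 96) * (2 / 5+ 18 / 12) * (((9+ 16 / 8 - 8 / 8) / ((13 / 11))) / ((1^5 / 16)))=8569 / 39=219.72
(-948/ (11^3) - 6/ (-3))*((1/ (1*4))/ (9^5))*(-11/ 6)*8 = -0.00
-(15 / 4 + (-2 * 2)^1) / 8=1 / 32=0.03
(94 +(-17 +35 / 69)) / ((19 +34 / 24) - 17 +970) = 21392 / 268663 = 0.08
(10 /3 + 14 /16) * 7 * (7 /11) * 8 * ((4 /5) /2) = 9898 /165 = 59.99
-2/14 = -1/7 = -0.14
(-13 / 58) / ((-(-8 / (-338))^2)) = 371293 / 928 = 400.10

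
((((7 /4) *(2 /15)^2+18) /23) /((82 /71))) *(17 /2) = 4896799 /848700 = 5.77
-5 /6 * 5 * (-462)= 1925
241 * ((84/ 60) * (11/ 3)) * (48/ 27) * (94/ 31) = 27909728/ 4185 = 6668.99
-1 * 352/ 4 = -88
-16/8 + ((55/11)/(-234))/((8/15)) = -2.04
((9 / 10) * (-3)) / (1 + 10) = -27 / 110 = -0.25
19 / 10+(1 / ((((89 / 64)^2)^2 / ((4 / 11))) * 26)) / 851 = 1.90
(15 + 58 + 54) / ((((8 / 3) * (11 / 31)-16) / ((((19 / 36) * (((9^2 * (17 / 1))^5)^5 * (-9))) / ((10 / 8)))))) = 667403956465500888312533601289988483176287142747040011408178790366084426755197496313 / 7000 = 95343422352214412616076230000000000000000000000000000000000000000000000000000000.00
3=3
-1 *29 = -29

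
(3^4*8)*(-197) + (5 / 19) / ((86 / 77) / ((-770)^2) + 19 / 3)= -1051939108981506 / 8240423101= -127655.96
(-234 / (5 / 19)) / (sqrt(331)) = -4446* sqrt(331) / 1655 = -48.87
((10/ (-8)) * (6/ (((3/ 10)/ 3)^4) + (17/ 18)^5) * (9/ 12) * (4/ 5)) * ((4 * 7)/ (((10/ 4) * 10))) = -793628498999/ 15746400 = -50400.63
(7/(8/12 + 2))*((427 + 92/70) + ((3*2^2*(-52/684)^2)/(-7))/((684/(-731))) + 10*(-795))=-109695724547/5555790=-19744.40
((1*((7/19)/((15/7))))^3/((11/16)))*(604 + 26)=26353376/5658675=4.66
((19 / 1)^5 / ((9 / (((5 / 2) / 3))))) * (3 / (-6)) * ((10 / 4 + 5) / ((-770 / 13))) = 160946435 / 11088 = 14515.37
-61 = -61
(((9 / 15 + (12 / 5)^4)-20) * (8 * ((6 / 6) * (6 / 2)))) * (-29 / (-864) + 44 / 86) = 34883161 / 193500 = 180.27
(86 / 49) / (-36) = -43 / 882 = -0.05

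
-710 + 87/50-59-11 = -38913/50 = -778.26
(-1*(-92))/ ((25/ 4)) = 368/ 25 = 14.72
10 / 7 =1.43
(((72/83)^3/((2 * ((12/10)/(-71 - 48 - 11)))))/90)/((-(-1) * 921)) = -74880/175538609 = -0.00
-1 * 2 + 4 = 2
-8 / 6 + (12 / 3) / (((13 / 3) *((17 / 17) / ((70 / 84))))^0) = 8 / 3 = 2.67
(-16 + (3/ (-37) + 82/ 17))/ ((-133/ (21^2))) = 446103/ 11951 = 37.33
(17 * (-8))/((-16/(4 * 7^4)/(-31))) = -2530654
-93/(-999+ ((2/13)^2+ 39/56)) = 880152/9447721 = 0.09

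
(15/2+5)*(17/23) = 425/46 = 9.24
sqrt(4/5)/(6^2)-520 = -520 + sqrt(5)/90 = -519.98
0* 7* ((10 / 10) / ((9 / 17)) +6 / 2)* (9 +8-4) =0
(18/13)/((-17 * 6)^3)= -1/766428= -0.00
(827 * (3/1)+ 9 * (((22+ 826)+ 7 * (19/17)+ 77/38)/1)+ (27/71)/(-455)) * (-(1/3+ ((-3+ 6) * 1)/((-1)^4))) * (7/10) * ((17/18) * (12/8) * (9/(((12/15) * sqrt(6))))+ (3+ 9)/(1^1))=-425796986766/1490645-70966164461 * sqrt(6)/1122368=-440524.83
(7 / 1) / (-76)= -7 / 76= -0.09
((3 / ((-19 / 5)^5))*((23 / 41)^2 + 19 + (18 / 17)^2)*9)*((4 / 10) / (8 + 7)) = -0.02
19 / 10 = 1.90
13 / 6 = 2.17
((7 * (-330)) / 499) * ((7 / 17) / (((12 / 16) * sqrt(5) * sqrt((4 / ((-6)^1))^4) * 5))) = -9702 * sqrt(5) / 42415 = -0.51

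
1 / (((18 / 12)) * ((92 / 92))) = 2 / 3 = 0.67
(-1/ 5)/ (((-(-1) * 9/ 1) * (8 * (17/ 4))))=-1/ 1530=-0.00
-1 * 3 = -3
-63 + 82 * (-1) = -145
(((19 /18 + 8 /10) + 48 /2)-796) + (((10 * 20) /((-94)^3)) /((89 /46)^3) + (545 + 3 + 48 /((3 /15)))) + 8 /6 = 126402358927049 /6587279683830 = 19.19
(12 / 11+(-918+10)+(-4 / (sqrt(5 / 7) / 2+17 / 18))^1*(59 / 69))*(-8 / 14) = 746200816 / 1432739 - 25488*sqrt(35) / 130249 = 519.66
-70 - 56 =-126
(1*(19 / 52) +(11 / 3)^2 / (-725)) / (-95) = -0.00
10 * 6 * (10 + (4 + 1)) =900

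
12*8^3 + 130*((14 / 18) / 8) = 221639 / 36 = 6156.64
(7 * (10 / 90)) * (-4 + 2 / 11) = -98 / 33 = -2.97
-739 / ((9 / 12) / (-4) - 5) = 11824 / 83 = 142.46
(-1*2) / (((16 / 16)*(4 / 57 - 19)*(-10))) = -57 / 5395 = -0.01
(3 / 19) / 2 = 3 / 38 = 0.08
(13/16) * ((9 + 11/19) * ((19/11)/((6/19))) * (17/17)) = 22477/528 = 42.57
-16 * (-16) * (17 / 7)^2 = 73984 / 49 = 1509.88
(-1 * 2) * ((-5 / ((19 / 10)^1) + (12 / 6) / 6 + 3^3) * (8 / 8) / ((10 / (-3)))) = 1408 / 95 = 14.82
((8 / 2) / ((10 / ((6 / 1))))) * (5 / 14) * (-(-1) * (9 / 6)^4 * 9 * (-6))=-6561 / 28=-234.32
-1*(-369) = 369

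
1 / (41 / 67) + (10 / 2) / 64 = 4493 / 2624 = 1.71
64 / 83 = 0.77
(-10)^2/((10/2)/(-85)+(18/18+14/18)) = 58.17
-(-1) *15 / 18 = 5 / 6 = 0.83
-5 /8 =-0.62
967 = 967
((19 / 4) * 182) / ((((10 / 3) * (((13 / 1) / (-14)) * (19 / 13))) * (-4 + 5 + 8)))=-637 / 30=-21.23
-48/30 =-8/5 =-1.60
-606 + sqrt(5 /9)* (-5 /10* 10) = -606 - 5* sqrt(5) /3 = -609.73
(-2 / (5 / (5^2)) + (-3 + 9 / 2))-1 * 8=-16.50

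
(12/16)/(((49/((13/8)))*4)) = 39/6272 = 0.01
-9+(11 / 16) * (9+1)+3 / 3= -9 / 8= -1.12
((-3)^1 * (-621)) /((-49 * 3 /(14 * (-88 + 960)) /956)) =-1035370944 /7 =-147910134.86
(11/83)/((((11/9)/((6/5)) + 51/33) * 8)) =3267/505636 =0.01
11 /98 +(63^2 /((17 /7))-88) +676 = 3702529 /1666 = 2222.41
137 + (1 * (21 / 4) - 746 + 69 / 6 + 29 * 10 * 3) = 1111 / 4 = 277.75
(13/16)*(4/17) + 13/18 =559/612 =0.91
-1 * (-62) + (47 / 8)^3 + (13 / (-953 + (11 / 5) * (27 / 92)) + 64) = 73741640045 / 224298496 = 328.77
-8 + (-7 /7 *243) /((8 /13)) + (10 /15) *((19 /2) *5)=-8909 /24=-371.21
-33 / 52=-0.63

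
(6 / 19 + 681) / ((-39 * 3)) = -4315 / 741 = -5.82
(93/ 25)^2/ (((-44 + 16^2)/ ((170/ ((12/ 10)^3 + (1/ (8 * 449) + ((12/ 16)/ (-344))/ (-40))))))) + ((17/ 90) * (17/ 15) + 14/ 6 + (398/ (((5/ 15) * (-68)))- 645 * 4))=-98886095947614788/ 38200743443925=-2588.59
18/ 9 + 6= 8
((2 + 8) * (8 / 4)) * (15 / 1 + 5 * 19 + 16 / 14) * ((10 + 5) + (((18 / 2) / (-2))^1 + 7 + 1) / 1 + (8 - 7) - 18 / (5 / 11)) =-312756 / 7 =-44679.43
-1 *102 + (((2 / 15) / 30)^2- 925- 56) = -54826874 / 50625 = -1083.00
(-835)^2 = 697225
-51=-51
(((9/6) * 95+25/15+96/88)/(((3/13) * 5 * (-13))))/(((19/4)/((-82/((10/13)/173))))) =1768015366/47025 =37597.35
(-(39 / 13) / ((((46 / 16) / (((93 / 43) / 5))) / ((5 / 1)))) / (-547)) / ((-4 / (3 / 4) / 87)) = -72819 / 1081966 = -0.07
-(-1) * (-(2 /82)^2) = -1 /1681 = -0.00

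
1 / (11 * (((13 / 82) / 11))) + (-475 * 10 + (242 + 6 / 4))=-4500.19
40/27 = 1.48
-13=-13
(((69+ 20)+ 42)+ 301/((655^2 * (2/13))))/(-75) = -112408463/64353750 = -1.75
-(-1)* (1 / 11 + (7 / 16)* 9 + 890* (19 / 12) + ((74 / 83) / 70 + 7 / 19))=41195795629 / 29142960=1413.58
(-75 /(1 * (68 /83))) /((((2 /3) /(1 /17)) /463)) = -8646525 /2312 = -3739.85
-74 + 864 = 790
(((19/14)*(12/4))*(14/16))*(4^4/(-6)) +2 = -150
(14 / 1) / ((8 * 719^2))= 7 / 2067844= 0.00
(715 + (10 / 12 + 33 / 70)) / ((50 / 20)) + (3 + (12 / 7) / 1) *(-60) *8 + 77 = -997151 / 525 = -1899.34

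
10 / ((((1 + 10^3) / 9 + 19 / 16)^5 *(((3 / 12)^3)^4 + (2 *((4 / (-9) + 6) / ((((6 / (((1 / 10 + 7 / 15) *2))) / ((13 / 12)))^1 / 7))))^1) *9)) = 280476268308914503680 / 72107768125531668146078477454961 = 0.00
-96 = -96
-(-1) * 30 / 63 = 10 / 21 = 0.48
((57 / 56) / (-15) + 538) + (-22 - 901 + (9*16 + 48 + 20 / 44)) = -192.61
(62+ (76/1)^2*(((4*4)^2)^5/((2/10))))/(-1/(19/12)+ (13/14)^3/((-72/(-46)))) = -59598760030526600356032/225319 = -264508363833172525.87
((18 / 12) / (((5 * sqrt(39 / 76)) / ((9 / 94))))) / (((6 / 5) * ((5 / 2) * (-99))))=-sqrt(741) / 201630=-0.00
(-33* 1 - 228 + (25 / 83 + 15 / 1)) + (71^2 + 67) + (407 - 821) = 369209 / 83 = 4448.30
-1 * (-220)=220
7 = 7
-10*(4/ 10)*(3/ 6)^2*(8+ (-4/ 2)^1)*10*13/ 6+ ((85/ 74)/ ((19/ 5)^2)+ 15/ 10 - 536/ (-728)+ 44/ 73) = -11276007101/ 88730551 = -127.08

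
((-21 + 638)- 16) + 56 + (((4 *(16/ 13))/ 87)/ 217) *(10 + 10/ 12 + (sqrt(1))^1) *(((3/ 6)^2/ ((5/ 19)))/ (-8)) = 2418681736/ 3681405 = 657.00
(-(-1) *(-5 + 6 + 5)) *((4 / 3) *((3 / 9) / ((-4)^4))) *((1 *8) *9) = 3 / 4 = 0.75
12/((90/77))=154/15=10.27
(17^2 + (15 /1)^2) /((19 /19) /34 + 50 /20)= 203.21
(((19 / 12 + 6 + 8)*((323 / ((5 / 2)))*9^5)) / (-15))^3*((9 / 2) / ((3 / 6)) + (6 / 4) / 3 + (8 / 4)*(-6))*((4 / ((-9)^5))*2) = -1053974133672455885769 / 6250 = -168635861387592941.72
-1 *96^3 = -884736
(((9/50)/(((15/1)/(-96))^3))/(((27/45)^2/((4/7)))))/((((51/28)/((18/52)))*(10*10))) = -98304/690625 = -0.14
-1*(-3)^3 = 27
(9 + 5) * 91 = 1274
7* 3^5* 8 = 13608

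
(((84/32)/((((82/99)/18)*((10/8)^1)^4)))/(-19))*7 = -4191264/486875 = -8.61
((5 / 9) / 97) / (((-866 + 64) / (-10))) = 25 / 350073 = 0.00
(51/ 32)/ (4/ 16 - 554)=-51/ 17720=-0.00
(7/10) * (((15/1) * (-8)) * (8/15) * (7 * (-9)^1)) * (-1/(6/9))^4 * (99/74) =3536379/185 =19115.56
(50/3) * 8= 400/3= 133.33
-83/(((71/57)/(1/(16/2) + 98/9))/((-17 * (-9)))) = -63778611/568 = -112286.29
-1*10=-10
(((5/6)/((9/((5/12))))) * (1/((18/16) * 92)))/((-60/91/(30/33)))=-2275/4426488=-0.00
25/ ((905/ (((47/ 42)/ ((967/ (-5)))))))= -1175/ 7351134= -0.00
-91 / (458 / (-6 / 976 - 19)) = 844025 / 223504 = 3.78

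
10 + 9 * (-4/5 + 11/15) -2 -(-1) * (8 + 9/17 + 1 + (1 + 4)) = 1864/85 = 21.93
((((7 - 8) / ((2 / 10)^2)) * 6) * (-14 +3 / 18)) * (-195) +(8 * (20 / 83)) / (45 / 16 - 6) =-1712780185 / 4233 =-404625.60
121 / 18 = 6.72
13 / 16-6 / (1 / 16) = -1523 / 16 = -95.19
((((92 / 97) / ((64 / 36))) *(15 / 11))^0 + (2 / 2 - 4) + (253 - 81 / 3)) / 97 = 224 / 97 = 2.31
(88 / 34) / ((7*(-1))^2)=44 / 833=0.05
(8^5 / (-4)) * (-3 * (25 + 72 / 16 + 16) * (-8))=-8945664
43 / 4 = 10.75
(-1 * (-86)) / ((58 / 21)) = 903 / 29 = 31.14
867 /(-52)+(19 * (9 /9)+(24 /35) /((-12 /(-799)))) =87331 /1820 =47.98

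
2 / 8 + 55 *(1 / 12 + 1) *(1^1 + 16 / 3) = 6797 / 18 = 377.61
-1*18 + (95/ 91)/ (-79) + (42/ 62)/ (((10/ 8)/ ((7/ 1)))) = -15844903/ 1114295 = -14.22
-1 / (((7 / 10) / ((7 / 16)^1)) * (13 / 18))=-45 / 52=-0.87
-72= -72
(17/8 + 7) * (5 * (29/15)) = 2117/24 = 88.21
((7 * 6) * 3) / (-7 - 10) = -126 / 17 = -7.41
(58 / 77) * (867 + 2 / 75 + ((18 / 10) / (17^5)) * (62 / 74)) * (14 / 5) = 396276245054048 / 216705674625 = 1828.64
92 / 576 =23 / 144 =0.16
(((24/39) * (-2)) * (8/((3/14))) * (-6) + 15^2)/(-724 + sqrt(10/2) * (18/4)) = -18850064/27251887 - 117162 * sqrt(5)/27251887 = -0.70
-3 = -3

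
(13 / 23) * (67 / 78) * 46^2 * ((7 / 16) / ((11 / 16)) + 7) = 86296 / 11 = 7845.09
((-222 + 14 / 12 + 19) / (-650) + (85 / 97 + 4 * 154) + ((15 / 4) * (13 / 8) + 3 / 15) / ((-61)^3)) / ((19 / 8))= 423967380596011 / 1631471333700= 259.87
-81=-81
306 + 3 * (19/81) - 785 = -12914/27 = -478.30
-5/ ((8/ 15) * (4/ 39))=-2925/ 32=-91.41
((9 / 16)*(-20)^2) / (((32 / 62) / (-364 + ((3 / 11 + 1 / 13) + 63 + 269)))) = -13797.57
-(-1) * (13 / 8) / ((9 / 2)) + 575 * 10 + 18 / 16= 414107 / 72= 5751.49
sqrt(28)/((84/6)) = sqrt(7)/7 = 0.38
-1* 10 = -10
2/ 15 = 0.13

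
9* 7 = 63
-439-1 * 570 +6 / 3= -1007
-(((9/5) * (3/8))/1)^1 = -27/40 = -0.68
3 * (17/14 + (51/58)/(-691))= 510459/140273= 3.64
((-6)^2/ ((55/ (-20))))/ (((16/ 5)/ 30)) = -1350/ 11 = -122.73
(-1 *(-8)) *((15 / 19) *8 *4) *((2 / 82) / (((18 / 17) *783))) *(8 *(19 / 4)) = 21760 / 96309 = 0.23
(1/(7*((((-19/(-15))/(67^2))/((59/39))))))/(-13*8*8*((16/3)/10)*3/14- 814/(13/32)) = -6621275/18143936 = -0.36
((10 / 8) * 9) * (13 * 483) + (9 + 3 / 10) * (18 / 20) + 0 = 1766178 / 25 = 70647.12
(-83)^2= 6889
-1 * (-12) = 12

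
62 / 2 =31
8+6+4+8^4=4114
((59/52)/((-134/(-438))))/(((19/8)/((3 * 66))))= 5116716/16549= 309.19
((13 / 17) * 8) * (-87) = -9048 / 17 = -532.24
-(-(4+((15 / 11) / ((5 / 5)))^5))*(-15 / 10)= -4210737 / 322102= -13.07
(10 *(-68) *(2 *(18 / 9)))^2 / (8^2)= 115600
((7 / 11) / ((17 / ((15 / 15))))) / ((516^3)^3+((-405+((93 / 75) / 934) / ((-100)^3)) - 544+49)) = 23350000000 / 1617624686584076369312764357457142029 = 0.00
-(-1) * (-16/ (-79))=16/ 79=0.20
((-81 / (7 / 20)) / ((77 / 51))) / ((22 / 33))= -123930 / 539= -229.93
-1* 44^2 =-1936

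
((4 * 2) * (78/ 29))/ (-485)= -624/ 14065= -0.04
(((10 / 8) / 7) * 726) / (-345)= -121 / 322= -0.38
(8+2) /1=10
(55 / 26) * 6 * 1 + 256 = 3493 / 13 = 268.69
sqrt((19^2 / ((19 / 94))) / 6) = sqrt(2679) / 3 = 17.25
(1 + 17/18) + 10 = 215/18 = 11.94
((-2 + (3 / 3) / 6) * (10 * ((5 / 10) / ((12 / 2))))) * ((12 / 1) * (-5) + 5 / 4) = 12925 / 144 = 89.76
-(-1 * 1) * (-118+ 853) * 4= 2940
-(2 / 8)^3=-1 / 64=-0.02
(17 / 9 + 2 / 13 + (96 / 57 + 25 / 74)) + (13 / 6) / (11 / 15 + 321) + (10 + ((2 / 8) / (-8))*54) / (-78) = 69755539 / 17593056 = 3.96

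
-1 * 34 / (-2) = 17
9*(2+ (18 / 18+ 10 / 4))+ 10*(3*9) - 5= 314.50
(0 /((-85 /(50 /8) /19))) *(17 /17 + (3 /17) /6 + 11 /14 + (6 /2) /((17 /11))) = 0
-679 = -679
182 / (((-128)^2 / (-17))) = -0.19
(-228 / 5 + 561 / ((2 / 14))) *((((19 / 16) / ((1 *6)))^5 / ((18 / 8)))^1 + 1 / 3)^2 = 242116078471825254288109 / 560952536617829007360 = 431.62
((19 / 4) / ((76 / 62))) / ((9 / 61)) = 1891 / 72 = 26.26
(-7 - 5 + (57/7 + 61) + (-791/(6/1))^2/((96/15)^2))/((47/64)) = 655.61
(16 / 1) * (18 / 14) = 20.57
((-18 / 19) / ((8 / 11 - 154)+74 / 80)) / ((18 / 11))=4840 / 1273627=0.00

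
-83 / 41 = -2.02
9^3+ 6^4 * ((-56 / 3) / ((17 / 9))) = -205335 / 17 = -12078.53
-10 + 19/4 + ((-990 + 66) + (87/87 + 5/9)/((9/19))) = -300013/324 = -925.97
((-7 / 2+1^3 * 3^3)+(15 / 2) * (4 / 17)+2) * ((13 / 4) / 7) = 12051 / 952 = 12.66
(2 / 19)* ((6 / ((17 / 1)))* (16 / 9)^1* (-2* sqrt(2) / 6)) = -64* sqrt(2) / 2907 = -0.03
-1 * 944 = -944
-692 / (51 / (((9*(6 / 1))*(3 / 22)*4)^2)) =-24214464 / 2057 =-11771.74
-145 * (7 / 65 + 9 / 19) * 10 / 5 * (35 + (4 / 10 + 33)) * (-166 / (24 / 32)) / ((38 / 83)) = 6885252384 / 1235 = 5575103.14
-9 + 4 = -5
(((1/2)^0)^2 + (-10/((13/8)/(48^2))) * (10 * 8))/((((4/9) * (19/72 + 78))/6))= -14332710564/73255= -195655.05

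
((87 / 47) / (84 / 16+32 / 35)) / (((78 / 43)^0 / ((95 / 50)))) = 23142 / 40561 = 0.57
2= 2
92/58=46/29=1.59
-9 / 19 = -0.47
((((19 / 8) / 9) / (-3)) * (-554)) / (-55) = -5263 / 5940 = -0.89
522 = 522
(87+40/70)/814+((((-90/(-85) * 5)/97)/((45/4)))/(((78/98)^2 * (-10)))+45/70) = 26784537214/35728297605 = 0.75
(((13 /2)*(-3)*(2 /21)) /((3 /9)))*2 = -78 /7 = -11.14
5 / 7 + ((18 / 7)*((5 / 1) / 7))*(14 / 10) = 3.29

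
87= 87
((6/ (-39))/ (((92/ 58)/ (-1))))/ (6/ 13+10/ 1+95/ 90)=522/ 61985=0.01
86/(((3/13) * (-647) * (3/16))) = -17888/5823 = -3.07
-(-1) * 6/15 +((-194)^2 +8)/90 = 1256/3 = 418.67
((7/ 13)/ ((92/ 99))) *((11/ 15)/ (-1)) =-2541/ 5980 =-0.42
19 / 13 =1.46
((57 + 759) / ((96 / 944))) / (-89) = -8024 / 89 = -90.16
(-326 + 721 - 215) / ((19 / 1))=180 / 19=9.47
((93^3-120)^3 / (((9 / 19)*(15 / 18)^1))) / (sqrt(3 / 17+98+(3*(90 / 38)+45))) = 6588923882739907338*sqrt(15678743) / 242705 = 107495773179631616.27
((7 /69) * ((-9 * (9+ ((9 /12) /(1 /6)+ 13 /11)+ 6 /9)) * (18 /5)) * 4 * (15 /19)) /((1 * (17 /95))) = -3829140 /4301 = -890.29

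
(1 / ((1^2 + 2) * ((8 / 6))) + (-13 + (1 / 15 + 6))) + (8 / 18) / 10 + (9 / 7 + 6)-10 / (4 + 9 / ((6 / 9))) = 19 / 252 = 0.08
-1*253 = -253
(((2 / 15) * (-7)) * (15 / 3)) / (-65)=14 / 195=0.07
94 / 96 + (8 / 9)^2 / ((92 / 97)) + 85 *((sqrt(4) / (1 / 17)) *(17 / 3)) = 488209699 / 29808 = 16378.48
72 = 72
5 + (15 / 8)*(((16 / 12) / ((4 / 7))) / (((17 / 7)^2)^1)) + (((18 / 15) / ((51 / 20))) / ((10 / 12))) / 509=33791403 / 5884040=5.74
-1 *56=-56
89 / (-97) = -89 / 97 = -0.92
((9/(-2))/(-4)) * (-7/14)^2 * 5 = 45/32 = 1.41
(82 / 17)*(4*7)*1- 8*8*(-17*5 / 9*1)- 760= -3136 / 153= -20.50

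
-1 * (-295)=295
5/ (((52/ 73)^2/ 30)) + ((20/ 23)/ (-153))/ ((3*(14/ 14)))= 4219341935/ 14273064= 295.62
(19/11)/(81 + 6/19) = 361/16995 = 0.02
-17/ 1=-17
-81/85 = -0.95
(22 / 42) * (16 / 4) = 44 / 21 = 2.10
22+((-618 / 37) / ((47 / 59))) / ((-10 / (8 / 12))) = 203444 / 8695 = 23.40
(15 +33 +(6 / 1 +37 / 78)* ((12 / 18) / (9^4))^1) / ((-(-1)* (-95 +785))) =1602047 / 23029110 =0.07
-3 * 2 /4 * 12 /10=-9 /5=-1.80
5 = 5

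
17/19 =0.89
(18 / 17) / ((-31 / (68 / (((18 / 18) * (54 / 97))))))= -388 / 93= -4.17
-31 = -31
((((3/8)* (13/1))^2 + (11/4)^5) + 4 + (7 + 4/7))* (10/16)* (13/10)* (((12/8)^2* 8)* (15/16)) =2423046015/917504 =2640.91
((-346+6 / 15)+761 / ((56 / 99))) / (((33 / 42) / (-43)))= -12036861 / 220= -54713.00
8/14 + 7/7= 11/7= 1.57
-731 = -731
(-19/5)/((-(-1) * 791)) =-19/3955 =-0.00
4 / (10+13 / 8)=32 / 93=0.34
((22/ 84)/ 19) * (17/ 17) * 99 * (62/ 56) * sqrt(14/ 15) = 3751 * sqrt(210)/ 37240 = 1.46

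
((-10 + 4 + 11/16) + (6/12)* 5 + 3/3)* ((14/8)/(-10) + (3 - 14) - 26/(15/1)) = 44921/1920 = 23.40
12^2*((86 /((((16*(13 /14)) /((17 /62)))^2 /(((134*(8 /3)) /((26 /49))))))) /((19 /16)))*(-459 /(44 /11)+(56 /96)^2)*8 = -263480616746200 /120345069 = -2189376.09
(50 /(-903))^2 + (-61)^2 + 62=3084694747 /815409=3783.00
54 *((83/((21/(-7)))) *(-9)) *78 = 1048788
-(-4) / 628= 1 / 157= 0.01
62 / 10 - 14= -39 / 5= -7.80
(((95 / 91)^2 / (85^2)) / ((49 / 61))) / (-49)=-22021 / 5746094809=-0.00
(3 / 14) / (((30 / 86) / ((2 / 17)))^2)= 3698 / 151725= 0.02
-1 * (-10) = 10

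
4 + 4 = 8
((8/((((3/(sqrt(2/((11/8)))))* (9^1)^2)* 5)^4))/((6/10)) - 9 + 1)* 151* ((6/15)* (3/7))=-382242226743407504/1845816492279375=-207.09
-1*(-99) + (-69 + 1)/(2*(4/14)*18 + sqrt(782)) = 1657269/16567 -1666*sqrt(782)/16567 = 97.22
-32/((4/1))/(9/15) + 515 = 1505/3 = 501.67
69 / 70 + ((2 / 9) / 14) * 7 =691 / 630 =1.10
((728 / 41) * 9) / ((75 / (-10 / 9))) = -1456 / 615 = -2.37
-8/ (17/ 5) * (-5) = 200/ 17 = 11.76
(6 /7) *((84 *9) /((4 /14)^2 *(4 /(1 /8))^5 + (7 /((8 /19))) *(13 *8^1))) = 10584 /44767483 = 0.00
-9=-9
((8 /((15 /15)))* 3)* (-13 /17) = -312 /17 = -18.35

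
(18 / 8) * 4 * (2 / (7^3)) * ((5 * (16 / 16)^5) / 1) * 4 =360 / 343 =1.05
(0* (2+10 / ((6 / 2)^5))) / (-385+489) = 0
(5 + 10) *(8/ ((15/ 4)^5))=8192/ 50625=0.16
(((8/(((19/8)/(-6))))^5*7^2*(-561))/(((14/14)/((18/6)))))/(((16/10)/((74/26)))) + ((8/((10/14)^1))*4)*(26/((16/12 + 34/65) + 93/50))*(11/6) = 115392164832240315490240/233275762889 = 494659896952.72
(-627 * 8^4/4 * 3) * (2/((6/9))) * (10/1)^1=-57784320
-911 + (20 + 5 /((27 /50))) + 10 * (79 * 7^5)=358469503 /27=13276648.26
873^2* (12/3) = 3048516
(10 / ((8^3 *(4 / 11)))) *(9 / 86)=495 / 88064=0.01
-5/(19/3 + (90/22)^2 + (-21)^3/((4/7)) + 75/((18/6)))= 1452/4692481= 0.00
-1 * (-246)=246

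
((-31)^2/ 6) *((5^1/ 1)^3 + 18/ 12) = 243133/ 12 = 20261.08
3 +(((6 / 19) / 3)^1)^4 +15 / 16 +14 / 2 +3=29061839 / 2085136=13.94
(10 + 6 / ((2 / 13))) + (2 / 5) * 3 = 251 / 5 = 50.20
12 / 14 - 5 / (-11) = 101 / 77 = 1.31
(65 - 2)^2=3969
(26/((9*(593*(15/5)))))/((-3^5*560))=-13/1089388440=-0.00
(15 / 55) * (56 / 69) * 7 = 392 / 253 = 1.55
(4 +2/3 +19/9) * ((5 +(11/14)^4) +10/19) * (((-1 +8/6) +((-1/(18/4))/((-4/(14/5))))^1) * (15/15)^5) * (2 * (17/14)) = 49185375613/1034638920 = 47.54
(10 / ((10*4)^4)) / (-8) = -0.00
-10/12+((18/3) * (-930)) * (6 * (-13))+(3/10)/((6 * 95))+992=2486517653/5700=436231.17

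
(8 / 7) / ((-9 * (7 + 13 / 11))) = -44 / 2835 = -0.02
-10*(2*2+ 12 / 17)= -47.06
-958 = -958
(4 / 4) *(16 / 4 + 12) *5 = 80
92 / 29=3.17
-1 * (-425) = 425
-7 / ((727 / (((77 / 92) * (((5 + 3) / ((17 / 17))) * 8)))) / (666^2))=-228767.83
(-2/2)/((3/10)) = -10/3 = -3.33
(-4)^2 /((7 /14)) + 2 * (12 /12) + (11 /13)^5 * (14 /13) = 166366220 /4826809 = 34.47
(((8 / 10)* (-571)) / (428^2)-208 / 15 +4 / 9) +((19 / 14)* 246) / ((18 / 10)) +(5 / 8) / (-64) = 317674107217 / 1846494720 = 172.04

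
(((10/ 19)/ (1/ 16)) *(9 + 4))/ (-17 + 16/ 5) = -10400/ 1311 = -7.93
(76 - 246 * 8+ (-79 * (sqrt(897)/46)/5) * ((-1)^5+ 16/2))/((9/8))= -15136/9 - 2212 * sqrt(897)/1035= -1745.79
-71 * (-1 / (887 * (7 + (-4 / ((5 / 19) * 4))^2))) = 1775 / 475432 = 0.00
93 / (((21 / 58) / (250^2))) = 16053571.43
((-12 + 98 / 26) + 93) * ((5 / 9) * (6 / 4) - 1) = -551 / 39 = -14.13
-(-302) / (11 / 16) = 4832 / 11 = 439.27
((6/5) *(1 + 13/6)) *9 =171/5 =34.20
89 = 89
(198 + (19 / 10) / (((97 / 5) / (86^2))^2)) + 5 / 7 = 18201109239 / 65863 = 276348.01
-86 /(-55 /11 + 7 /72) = 6192 /353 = 17.54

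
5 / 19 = 0.26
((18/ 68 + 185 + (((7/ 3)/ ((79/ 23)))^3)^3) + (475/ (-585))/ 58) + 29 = 3239739550536527967143772104/ 15119080718519141673768693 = 214.28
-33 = -33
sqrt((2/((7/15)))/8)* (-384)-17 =-192* sqrt(105)/7-17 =-298.06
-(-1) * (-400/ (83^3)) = -400/ 571787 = -0.00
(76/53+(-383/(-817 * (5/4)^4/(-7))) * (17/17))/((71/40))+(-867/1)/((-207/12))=444694040828/8838816625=50.31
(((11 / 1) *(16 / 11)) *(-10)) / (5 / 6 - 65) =2.49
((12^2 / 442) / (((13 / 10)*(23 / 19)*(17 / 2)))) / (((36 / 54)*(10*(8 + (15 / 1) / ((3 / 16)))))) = 513 / 12356773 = 0.00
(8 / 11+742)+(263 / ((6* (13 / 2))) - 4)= 319807 / 429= 745.47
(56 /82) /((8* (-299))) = -7 /24518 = -0.00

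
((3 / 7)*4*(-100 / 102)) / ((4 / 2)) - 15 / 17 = -205 / 119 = -1.72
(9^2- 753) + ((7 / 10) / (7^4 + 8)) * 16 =-672.00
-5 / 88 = -0.06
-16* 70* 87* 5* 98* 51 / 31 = -2435025600 / 31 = -78549212.90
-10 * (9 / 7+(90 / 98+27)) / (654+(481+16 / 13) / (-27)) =-1004562 / 2188193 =-0.46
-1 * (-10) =10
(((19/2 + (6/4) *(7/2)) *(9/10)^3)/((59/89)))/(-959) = -64881/3836000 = -0.02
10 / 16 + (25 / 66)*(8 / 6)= 895 / 792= 1.13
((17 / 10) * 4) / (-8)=-17 / 20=-0.85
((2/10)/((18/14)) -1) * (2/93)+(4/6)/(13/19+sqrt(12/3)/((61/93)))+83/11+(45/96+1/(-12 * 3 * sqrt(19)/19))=52106539211/6374190240 -sqrt(19)/36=8.05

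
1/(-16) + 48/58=355/464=0.77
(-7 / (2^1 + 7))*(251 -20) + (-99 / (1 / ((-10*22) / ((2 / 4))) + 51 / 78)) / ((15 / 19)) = -4160717 / 11181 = -372.12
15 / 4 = 3.75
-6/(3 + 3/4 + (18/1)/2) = -8/17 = -0.47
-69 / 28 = -2.46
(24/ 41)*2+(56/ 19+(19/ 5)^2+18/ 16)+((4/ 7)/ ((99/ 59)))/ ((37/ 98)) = 11747817901/ 570695400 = 20.59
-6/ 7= -0.86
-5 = -5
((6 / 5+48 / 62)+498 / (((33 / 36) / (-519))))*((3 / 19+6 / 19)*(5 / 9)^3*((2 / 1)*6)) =-5341510600 / 19437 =-274811.47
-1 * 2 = -2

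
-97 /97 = -1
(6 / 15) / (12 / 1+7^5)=2 / 84095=0.00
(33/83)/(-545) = -33/45235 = -0.00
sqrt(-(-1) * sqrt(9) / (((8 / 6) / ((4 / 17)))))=3 * sqrt(17) / 17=0.73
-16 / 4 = -4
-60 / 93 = -20 / 31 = -0.65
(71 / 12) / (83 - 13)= 71 / 840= 0.08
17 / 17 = 1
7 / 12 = 0.58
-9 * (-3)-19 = 8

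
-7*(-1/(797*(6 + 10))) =7/12752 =0.00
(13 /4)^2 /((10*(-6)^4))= 169 /207360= 0.00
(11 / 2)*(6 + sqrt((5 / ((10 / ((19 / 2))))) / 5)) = 11*sqrt(95) / 20 + 33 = 38.36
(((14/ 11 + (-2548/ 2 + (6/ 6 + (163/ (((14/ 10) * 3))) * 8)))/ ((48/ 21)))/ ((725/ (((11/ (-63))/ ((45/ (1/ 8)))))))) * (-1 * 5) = -222049/ 157852800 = -0.00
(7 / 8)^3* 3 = 1029 / 512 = 2.01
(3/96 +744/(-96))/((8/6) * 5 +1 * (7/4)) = -741/808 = -0.92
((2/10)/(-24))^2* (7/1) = 0.00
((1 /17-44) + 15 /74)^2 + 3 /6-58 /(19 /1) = 57446325697 /30068716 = 1910.50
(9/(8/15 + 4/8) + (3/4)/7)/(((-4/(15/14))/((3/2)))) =-344385/97216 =-3.54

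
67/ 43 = 1.56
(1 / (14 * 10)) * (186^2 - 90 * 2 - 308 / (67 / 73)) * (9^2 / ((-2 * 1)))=-46238607 / 4690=-9858.98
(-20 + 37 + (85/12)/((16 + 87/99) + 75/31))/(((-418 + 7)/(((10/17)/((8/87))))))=-11697585/43274464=-0.27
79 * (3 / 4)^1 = 59.25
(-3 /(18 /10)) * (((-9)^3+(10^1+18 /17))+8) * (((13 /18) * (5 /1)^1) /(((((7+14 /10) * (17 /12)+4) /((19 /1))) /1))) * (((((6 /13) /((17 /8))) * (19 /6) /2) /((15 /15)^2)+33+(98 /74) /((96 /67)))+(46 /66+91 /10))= 44882970334925 /199488608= 224990.14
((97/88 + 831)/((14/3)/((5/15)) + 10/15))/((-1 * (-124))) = 219675/480128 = 0.46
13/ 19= 0.68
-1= -1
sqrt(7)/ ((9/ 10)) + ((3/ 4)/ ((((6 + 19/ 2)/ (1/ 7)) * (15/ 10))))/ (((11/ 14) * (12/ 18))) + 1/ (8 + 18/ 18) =368/ 3069 + 10 * sqrt(7)/ 9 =3.06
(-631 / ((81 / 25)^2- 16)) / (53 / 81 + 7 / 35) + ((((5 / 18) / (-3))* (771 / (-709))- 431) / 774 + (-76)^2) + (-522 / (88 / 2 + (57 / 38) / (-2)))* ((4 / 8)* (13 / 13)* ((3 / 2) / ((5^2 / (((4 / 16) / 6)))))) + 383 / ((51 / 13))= 7501970352414844427 / 1248811571662650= 6007.29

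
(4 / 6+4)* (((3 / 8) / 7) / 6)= 1 / 24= 0.04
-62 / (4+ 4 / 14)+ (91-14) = 938 / 15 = 62.53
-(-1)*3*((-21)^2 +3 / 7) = 9270 / 7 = 1324.29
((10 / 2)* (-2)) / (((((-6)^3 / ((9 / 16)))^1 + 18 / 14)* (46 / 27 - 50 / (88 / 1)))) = 27720 / 1204657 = 0.02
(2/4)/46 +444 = 40849/92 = 444.01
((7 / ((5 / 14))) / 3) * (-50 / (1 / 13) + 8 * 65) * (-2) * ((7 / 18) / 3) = 220.20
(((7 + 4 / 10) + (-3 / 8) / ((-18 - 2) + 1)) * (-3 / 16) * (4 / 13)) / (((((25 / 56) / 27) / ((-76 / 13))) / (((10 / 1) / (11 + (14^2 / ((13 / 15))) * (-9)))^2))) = 12789252 / 3462922445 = 0.00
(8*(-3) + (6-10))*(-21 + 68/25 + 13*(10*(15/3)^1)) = -17688.16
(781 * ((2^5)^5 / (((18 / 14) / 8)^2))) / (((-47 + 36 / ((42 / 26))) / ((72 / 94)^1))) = -2301097448308736 / 73179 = -31444778533.58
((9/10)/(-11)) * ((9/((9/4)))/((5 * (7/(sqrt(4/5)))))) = -36 * sqrt(5)/9625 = -0.01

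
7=7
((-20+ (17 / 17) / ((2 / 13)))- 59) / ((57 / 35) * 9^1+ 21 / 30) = -203 / 43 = -4.72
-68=-68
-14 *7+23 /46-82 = -359 /2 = -179.50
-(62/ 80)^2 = -961/ 1600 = -0.60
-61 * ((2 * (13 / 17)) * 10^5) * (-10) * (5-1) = 373176470.59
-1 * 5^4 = -625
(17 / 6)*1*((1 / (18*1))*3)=17 / 36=0.47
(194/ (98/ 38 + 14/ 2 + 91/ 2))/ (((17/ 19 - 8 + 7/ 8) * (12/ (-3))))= 280136/ 1982071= 0.14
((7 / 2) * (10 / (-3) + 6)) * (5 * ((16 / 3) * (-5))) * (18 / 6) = -11200 / 3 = -3733.33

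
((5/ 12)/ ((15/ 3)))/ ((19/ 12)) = 0.05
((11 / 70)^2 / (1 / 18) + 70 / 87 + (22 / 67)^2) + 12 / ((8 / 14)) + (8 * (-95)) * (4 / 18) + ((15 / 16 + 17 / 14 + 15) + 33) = -2213267933077 / 22963928400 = -96.38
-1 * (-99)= 99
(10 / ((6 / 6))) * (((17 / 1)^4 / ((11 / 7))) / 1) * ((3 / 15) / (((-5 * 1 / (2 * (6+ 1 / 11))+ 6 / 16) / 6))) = -3760449504 / 209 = -17992581.36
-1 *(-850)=850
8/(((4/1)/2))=4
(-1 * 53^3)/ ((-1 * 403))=148877/ 403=369.42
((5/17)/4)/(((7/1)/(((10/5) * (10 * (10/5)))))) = 0.42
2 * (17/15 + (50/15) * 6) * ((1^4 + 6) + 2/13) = 19654/65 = 302.37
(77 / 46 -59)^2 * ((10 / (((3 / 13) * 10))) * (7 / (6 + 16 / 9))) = 271196991 / 21160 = 12816.49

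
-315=-315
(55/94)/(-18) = -55/1692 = -0.03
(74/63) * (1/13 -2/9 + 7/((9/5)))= 10804/2457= 4.40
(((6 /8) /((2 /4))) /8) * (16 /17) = 3 /17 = 0.18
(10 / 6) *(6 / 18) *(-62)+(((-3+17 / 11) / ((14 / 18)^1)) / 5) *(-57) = -45478 / 3465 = -13.12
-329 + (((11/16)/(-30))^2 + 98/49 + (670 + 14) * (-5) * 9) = -31107.00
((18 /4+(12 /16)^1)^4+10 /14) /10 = 76.04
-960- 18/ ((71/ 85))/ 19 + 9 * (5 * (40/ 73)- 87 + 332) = 124920375/ 98477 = 1268.52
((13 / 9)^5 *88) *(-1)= -32673784 / 59049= -553.33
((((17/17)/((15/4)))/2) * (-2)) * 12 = -16/5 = -3.20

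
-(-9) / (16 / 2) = 9 / 8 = 1.12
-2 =-2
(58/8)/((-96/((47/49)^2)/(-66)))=704671/153664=4.59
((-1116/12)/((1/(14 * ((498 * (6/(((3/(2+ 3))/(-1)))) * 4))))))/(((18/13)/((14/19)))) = 262240160/19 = 13802113.68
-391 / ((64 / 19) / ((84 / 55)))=-156009 / 880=-177.28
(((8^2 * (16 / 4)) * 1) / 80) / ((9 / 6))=32 / 15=2.13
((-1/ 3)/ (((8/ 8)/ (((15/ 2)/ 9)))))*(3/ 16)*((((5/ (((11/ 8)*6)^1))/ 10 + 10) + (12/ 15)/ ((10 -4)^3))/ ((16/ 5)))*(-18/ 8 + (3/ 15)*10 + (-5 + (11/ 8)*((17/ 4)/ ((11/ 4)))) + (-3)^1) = 7323295/ 7299072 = 1.00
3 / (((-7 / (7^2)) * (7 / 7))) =-21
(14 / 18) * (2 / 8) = 7 / 36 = 0.19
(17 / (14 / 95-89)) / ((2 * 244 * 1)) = -1615 / 4119208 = -0.00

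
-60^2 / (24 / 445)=-66750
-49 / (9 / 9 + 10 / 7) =-343 / 17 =-20.18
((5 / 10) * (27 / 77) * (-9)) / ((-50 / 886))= 107649 / 3850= 27.96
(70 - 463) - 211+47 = -557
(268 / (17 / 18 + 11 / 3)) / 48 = 1.21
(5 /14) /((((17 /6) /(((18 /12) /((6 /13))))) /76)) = 3705 /119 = 31.13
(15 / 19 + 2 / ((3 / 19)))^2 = 181.07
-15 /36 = -5 /12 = -0.42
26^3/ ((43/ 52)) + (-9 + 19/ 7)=6395772/ 301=21248.41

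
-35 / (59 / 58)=-2030 / 59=-34.41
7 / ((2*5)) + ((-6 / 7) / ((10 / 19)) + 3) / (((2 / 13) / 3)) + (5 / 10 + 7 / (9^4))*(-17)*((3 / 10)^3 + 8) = -150391571 / 3674160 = -40.93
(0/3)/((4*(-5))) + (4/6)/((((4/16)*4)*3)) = 2/9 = 0.22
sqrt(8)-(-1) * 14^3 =2 * sqrt(2)+ 2744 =2746.83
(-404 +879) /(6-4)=475 /2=237.50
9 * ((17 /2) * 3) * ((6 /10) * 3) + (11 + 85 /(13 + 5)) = 19297 /45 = 428.82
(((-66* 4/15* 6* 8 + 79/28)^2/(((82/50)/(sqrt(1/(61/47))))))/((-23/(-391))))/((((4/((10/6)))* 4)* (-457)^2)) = 1181073905965* sqrt(2867)/19656373325568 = 3.22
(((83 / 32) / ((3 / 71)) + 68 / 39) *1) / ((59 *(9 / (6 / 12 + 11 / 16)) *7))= 213845 / 10603008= 0.02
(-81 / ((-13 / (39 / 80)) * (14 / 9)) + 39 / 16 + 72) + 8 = 94517 / 1120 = 84.39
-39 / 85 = -0.46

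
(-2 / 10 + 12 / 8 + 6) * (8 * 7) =2044 / 5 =408.80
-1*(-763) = 763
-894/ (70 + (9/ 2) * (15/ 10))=-3576/ 307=-11.65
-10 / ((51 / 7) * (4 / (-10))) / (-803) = -175 / 40953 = -0.00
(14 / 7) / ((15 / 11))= 1.47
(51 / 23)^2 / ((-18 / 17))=-4913 / 1058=-4.64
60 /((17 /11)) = 660 /17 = 38.82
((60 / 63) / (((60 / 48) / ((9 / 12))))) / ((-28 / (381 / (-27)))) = 127 / 441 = 0.29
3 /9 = 1 /3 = 0.33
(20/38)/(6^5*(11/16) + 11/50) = 500/5078909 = 0.00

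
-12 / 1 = -12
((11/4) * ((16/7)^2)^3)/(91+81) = 11534336/5058907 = 2.28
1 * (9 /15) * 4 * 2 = 24 /5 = 4.80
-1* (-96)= 96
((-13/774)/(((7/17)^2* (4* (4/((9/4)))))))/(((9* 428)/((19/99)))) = -71383/102848030208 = -0.00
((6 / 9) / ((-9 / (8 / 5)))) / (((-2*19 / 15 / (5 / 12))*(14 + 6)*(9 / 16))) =8 / 4617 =0.00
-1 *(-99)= 99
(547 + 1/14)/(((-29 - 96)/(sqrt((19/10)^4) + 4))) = -5828499/175000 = -33.31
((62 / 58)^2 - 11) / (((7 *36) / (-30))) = 20725 / 17661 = 1.17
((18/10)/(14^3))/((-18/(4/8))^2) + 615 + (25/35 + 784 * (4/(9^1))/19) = 23801048339/37537920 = 634.05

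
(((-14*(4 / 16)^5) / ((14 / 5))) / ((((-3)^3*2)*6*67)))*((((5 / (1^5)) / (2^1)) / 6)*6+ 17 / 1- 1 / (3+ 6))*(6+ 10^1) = 1745 / 25007616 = 0.00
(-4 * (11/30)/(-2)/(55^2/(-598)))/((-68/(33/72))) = 299/306000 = 0.00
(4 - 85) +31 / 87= -7016 / 87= -80.64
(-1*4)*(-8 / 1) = 32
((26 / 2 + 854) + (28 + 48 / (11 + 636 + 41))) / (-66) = -19244 / 1419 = -13.56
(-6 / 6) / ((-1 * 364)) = 1 / 364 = 0.00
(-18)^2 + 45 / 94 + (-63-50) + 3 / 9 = 211.81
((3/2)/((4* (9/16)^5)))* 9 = 59.93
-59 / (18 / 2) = -59 / 9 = -6.56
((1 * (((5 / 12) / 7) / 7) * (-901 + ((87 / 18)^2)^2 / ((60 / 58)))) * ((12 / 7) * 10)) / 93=-72598655 / 124023312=-0.59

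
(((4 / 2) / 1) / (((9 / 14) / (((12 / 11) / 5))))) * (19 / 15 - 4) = -4592 / 2475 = -1.86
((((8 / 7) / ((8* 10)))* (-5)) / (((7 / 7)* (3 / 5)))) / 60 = -1 / 504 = -0.00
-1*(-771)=771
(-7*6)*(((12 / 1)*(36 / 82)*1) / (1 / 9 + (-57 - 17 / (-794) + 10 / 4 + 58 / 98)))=794149272 / 193004999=4.11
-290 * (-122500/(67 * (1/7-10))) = -248675000/4623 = -53790.83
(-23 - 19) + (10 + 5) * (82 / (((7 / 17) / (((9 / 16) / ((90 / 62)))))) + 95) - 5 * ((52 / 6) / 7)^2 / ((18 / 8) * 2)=80612443 / 31752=2538.81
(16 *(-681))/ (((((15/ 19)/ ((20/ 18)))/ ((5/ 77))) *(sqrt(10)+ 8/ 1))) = -2760320/ 18711+ 345040 *sqrt(10)/ 18711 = -89.21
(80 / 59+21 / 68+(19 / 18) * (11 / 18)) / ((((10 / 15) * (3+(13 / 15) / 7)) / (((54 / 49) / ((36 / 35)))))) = 9382825 / 7895616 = 1.19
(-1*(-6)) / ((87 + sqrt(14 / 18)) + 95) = 1404 / 42587 - 18*sqrt(7) / 298109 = 0.03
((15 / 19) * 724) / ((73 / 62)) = 673320 / 1387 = 485.45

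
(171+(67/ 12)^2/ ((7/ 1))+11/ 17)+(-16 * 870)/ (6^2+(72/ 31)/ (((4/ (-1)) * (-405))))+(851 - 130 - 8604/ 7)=-309255402769/ 430302096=-718.69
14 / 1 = 14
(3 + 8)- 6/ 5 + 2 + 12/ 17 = 1063/ 85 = 12.51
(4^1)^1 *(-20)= -80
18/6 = 3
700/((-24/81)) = -4725/2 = -2362.50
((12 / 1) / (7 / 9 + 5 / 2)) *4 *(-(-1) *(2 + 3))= 4320 / 59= 73.22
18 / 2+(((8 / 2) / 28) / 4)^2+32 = 32145 / 784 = 41.00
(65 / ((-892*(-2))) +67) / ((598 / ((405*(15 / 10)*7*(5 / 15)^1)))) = 339046155 / 2133664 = 158.90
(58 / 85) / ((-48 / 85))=-29 / 24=-1.21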